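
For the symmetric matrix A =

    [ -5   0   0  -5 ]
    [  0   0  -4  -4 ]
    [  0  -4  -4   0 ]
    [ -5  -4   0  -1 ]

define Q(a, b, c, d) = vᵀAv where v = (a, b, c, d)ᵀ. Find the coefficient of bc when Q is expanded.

-8

The coefficient of bc is A[2,3] + A[3,2] = 2·(-4) = -8.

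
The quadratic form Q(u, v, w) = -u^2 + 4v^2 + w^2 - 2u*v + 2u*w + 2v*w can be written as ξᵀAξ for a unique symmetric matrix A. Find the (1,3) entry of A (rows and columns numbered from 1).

1

The coefficient of u·w in Q is 2. For a symmetric A this equals A[1,3] + A[3,1] = 2·A[1,3].
So A[1,3] = 2/2 = 1.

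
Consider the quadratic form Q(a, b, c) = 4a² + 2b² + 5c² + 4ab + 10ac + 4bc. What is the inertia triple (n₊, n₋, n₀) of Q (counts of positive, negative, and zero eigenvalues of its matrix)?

The associated matrix is A = [[4, 2, 5], [2, 2, 2], [5, 2, 5]].
Symmetric row and column elimination reduces A to a congruent diagonal form with pivots 4, 1, -3/2.
That gives 2 positive, 1 negative pivots.

(2, 1, 0)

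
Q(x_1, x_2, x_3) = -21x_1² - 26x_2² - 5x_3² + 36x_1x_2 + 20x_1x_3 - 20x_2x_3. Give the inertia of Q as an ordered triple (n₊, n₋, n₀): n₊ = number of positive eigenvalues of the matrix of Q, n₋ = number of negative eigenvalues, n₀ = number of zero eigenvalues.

The associated matrix is A = [[-21, 18, 10], [18, -26, -10], [10, -10, -5]].
Applying the same elementary operations to the rows and columns of A produces a congruent diagonal matrix with entries -21, -74/7, -5/111.
So there are 3 negative pivots.

(0, 3, 0)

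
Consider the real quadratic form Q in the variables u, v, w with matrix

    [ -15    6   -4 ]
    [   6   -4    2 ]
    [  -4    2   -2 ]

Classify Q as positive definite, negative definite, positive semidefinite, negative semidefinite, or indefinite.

negative definite

Row-reducing A symmetrically gives the diagonal entries -15, -8/5, -5/6.
Counting signs: 3 negative.
Hence Q is negative definite.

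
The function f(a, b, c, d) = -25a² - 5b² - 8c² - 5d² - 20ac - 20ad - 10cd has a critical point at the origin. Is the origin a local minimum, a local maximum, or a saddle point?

local maximum

The Hessian at the origin is H = [[-50, 0, -20, -20], [0, -10, 0, 0], [-20, 0, -16, -10], [-20, 0, -10, -10]].
Applying the same elementary operations to the rows and columns of H produces a congruent diagonal matrix with entries -50, -10, -8, -3/2.
So there are 4 negative pivots.
H is negative definite, so the origin is a strict local maximum.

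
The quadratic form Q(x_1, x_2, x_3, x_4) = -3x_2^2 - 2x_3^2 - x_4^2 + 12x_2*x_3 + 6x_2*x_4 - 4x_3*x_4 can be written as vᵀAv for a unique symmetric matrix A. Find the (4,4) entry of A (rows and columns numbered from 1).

-1

The coefficient of x_4^2 in Q is -1, and that is exactly A[4,4].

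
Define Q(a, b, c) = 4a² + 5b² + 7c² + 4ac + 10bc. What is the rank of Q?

The associated matrix is A = [[4, 0, 2], [0, 5, 5], [2, 5, 7]].
Congruent diagonalization of A (simultaneous row and column reduction) yields pivots 4, 5, 1.
Counting signs: 3 positive.
The rank is the number of nonzero pivots: 3.

3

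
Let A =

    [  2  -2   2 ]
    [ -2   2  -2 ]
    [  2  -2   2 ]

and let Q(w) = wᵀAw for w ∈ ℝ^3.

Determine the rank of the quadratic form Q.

Congruent diagonalization of A (simultaneous row and column reduction) yields pivots 2, 0, 0.
Counting signs: 1 positive, 2 zero.
The rank is the number of nonzero pivots: 1.

1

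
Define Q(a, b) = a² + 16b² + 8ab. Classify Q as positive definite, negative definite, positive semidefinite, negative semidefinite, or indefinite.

The symmetric matrix is A = [[1, 4], [4, 16]].
Applying the same elementary operations to the rows and columns of A produces a congruent diagonal matrix with entries 1, 0.
Counting signs: 1 positive, 1 zero.
Hence Q is positive semidefinite.

positive semidefinite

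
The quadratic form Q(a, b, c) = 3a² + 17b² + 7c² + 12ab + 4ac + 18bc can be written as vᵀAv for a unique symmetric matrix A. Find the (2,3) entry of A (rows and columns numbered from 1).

9

The coefficient of b·c in Q is 18. For a symmetric A this equals A[2,3] + A[3,2] = 2·A[2,3].
So A[2,3] = 18/2 = 9.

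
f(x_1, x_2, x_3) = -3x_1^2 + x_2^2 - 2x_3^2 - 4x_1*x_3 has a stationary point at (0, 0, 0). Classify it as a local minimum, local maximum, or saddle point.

The Hessian at the origin is H = [[-6, 0, -4], [0, 2, 0], [-4, 0, -4]].
An LDLᵀ factorisation of H has diagonal entries -6, 2, -4/3.
Counting signs: 1 positive, 2 negative.
H is indefinite, so the origin is a saddle point.

saddle point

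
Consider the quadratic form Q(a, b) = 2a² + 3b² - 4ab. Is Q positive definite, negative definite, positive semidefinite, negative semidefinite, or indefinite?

Write A = [[2, -2], [-2, 3]].
Applying the same elementary operations to the rows and columns of A produces a congruent diagonal matrix with entries 2, 1.
So there are 2 positive pivots.
Hence Q is positive definite.

positive definite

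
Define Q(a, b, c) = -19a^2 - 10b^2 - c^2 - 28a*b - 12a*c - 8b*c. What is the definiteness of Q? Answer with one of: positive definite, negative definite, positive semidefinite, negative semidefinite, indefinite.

The symmetric matrix is A = [[-19, -14, -6], [-14, -10, -4], [-6, -4, -1]].
Applying the same elementary operations to the rows and columns of A produces a congruent diagonal matrix with entries -19, 6/19, 1/3.
Counting signs: 2 positive, 1 negative.
Hence Q is indefinite.

indefinite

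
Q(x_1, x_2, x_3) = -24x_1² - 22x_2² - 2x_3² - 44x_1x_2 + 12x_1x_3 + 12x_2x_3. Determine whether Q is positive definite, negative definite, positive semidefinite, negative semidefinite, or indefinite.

negative definite

The symmetric matrix of Q is A = [[-24, -22, 6], [-22, -22, 6], [6, 6, -2]].
Leading principal minors: Δ_1 = -24, Δ_2 = 44, Δ_3 = -16.
The signs alternate starting with Δ_1 < 0, so by Sylvester's criterion Q is negative definite.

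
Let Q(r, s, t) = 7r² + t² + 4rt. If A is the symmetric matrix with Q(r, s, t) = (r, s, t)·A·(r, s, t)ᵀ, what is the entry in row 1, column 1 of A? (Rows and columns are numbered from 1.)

7

The coefficient of r² in Q is 7, and that is exactly A[1,1].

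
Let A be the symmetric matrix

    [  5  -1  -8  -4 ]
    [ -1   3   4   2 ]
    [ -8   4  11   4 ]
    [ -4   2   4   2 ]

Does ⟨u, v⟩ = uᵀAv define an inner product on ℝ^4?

Congruent diagonalization of A (simultaneous row and column reduction) yields pivots 5, 14/5, -27/7, 4/3.
So there are 3 positive, 1 negative pivots.
Hence Q is indefinite.
⟨·,·⟩ is an inner product exactly when A is positive definite.

no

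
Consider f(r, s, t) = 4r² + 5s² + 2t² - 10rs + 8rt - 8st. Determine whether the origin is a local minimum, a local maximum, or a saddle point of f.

The Hessian at the origin is H = [[8, -10, 8], [-10, 10, -8], [8, -8, 4]].
An LDLᵀ factorisation of H has diagonal entries 8, -5/2, -12/5.
Counting signs: 1 positive, 2 negative.
H is indefinite, so the origin is a saddle point.

saddle point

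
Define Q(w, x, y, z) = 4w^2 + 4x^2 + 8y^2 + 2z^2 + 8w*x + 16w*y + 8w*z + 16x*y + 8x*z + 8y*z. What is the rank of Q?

The associated matrix is A = [[4, 4, 8, 4], [4, 4, 8, 4], [8, 8, 8, 4], [4, 4, 4, 2]].
Symmetric row and column elimination reduces A to a congruent diagonal form with pivots 4, 0, -8, 0.
So there are 1 positive, 1 negative, 2 zero pivots.
The rank is the number of nonzero pivots: 2.

2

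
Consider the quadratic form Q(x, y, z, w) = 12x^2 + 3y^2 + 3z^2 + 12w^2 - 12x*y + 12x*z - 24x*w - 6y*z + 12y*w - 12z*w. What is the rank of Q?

1

The symmetric matrix is A = [[12, -6, 6, -12], [-6, 3, -3, 6], [6, -3, 3, -6], [-12, 6, -6, 12]].
Applying the same elementary operations to the rows and columns of A produces a congruent diagonal matrix with entries 12, 0, 0, 0.
Counting signs: 1 positive, 3 zero.
The rank is the number of nonzero pivots: 1.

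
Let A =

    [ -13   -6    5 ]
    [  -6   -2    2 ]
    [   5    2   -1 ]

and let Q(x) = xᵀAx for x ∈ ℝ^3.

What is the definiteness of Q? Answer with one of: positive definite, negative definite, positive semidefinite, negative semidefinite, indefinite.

An LDLᵀ factorisation of A has diagonal entries -13, 10/13, 4/5.
That gives 2 positive, 1 negative pivots.
Hence Q is indefinite.

indefinite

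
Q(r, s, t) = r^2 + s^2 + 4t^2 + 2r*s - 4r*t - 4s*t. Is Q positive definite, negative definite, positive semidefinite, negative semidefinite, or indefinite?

positive semidefinite

Write A = [[1, 1, -2], [1, 1, -2], [-2, -2, 4]].
Symmetric row and column elimination reduces A to a congruent diagonal form with pivots 1, 0, 0.
So there are 1 positive, 2 zero pivots.
Hence Q is positive semidefinite.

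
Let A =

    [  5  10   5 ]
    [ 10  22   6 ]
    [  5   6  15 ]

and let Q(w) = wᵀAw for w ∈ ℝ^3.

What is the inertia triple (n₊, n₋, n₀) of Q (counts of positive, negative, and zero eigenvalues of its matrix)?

(3, 0, 0)

Congruent diagonalization of A (simultaneous row and column reduction) yields pivots 5, 2, 2.
That gives 3 positive pivots.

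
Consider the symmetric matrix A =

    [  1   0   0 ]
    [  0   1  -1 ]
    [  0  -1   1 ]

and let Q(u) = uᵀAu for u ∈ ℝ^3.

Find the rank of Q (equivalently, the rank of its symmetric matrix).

2

Applying the same elementary operations to the rows and columns of A produces a congruent diagonal matrix with entries 1, 1, 0.
That gives 2 positive, 1 zero pivots.
The rank is the number of nonzero pivots: 2.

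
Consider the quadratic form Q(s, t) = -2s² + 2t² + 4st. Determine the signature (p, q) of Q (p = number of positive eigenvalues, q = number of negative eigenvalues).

Write A = [[-2, 2], [2, 2]].
An LDLᵀ factorisation of A has diagonal entries -2, 4.
So there are 1 positive, 1 negative pivots.

(1, 1)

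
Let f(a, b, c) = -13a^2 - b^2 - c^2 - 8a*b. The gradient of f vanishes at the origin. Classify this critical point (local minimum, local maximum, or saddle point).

The Hessian at the origin is H = [[-26, -8, 0], [-8, -2, 0], [0, 0, -2]].
Row-reducing H symmetrically gives the diagonal entries -26, 6/13, -2.
Counting signs: 1 positive, 2 negative.
H is indefinite, so the origin is a saddle point.

saddle point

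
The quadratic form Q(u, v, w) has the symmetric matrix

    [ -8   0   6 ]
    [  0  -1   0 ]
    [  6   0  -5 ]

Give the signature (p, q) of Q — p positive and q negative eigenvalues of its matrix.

Symmetric row and column elimination reduces A to a congruent diagonal form with pivots -8, -1, -1/2.
So there are 3 negative pivots.

(0, 3)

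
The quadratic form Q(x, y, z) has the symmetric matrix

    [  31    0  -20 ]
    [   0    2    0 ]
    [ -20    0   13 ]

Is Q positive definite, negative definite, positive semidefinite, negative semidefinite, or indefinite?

positive definite

Row-reducing A symmetrically gives the diagonal entries 31, 2, 3/31.
That gives 3 positive pivots.
Hence Q is positive definite.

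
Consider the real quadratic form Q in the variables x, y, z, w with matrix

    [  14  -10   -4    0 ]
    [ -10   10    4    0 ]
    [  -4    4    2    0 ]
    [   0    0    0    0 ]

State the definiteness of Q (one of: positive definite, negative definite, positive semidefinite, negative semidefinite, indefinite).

positive semidefinite

Congruent diagonalization of A (simultaneous row and column reduction) yields pivots 14, 20/7, 2/5, 0.
So there are 3 positive, 1 zero pivots.
Hence Q is positive semidefinite.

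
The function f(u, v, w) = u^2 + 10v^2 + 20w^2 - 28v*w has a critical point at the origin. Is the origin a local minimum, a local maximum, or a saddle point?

The Hessian at the origin is H = [[2, 0, 0], [0, 20, -28], [0, -28, 40]].
An LDLᵀ factorisation of H has diagonal entries 2, 20, 4/5.
Counting signs: 3 positive.
H is positive definite, so the origin is a strict local minimum.

local minimum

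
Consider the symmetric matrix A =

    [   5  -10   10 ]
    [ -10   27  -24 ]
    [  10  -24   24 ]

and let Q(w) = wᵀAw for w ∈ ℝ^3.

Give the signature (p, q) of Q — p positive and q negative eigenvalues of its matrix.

(3, 0)

Applying the same elementary operations to the rows and columns of A produces a congruent diagonal matrix with entries 5, 7, 12/7.
That gives 3 positive pivots.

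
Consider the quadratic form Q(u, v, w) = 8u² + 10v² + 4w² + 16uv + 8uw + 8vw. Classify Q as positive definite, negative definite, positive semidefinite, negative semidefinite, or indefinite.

The symmetric matrix of Q is A = [[8, 8, 4], [8, 10, 4], [4, 4, 4]].
Leading principal minors: Δ_1 = 8, Δ_2 = 16, Δ_3 = 32.
All leading principal minors are positive, so by Sylvester's criterion Q is positive definite.

positive definite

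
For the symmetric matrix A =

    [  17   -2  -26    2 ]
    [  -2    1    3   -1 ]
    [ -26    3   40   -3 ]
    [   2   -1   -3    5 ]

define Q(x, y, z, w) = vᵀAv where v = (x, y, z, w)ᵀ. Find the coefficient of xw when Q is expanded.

The coefficient of xw is A[1,4] + A[4,1] = 2·2 = 4.

4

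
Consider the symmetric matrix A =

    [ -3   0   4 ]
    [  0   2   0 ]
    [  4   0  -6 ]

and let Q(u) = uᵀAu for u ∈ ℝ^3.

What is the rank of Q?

Symmetric row and column elimination reduces A to a congruent diagonal form with pivots -3, 2, -2/3.
That gives 1 positive, 2 negative pivots.
The rank is the number of nonzero pivots: 3.

3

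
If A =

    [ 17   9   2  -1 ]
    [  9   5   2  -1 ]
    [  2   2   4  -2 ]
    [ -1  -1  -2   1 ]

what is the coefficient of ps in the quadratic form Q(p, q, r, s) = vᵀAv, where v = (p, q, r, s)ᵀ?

-2

The coefficient of ps is A[1,4] + A[4,1] = 2·(-1) = -2.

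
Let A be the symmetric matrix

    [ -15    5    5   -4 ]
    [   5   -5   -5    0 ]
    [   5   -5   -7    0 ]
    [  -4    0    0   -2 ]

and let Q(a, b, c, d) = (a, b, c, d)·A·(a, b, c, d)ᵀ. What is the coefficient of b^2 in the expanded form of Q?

-5

The coefficient of b^2 is the diagonal entry A[2,2] = -5.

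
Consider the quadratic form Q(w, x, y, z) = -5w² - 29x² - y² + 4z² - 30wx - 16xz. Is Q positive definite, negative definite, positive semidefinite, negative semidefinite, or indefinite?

indefinite

The symmetric matrix is A = [[-5, -15, 0, 0], [-15, -29, 0, -8], [0, 0, -1, 0], [0, -8, 0, 4]].
Symmetric row and column elimination reduces A to a congruent diagonal form with pivots -5, 16, -1, 0.
Counting signs: 1 positive, 2 negative, 1 zero.
Hence Q is indefinite.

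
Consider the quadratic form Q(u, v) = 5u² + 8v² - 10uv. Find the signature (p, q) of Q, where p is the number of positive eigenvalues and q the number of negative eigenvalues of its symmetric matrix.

(2, 0)

The symmetric matrix is A = [[5, -5], [-5, 8]].
An LDLᵀ factorisation of A has diagonal entries 5, 3.
So there are 2 positive pivots.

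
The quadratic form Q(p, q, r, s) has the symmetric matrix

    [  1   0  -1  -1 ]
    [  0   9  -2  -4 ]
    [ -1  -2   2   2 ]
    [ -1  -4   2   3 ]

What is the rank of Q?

4

Congruent diagonalization of A (simultaneous row and column reduction) yields pivots 1, 9, 5/9, 1/5.
Counting signs: 4 positive.
The rank is the number of nonzero pivots: 4.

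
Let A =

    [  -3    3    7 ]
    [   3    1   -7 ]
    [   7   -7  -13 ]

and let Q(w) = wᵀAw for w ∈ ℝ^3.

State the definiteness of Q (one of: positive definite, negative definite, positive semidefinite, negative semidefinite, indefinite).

An LDLᵀ factorisation of A has diagonal entries -3, 4, 10/3.
Counting signs: 2 positive, 1 negative.
Hence Q is indefinite.

indefinite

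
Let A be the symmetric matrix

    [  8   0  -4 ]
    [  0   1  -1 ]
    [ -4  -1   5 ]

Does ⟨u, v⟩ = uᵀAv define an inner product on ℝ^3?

yes

An LDLᵀ factorisation of A has diagonal entries 8, 1, 2.
Counting signs: 3 positive.
Hence Q is positive definite.
⟨·,·⟩ is an inner product exactly when A is positive definite.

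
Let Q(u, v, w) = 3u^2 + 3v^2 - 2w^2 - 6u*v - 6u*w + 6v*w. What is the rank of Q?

The associated matrix is A = [[3, -3, -3], [-3, 3, 3], [-3, 3, -2]].
Row-reducing A symmetrically gives the diagonal entries 3, 0, -5.
So there are 1 positive, 1 negative, 1 zero pivots.
The rank is the number of nonzero pivots: 2.

2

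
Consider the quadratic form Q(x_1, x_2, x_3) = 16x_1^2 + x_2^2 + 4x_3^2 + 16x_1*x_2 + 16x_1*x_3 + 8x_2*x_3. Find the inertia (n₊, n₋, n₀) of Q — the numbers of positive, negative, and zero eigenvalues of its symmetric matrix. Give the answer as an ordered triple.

The symmetric matrix is A = [[16, 8, 8], [8, 1, 4], [8, 4, 4]].
Applying the same elementary operations to the rows and columns of A produces a congruent diagonal matrix with entries 16, -3, 0.
That gives 1 positive, 1 negative, 1 zero pivots.

(1, 1, 1)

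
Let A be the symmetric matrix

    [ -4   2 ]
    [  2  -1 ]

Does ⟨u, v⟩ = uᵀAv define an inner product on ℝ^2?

Symmetric row and column elimination reduces A to a congruent diagonal form with pivots -4, 0.
That gives 1 negative, 1 zero pivots.
Hence Q is negative semidefinite.
⟨·,·⟩ is an inner product exactly when A is positive definite.

no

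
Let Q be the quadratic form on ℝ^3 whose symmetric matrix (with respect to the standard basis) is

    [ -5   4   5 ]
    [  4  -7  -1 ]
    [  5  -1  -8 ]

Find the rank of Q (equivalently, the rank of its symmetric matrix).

Applying the same elementary operations to the rows and columns of A produces a congruent diagonal matrix with entries -5, -19/5, -12/19.
That gives 3 negative pivots.
The rank is the number of nonzero pivots: 3.

3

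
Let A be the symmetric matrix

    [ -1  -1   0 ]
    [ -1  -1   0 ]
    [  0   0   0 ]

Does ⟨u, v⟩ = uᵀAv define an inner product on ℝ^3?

Applying the same elementary operations to the rows and columns of A produces a congruent diagonal matrix with entries -1, 0, 0.
That gives 1 negative, 2 zero pivots.
Hence Q is negative semidefinite.
⟨·,·⟩ is an inner product exactly when A is positive definite.

no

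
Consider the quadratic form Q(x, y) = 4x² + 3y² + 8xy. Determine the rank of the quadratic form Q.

2

The symmetric matrix is A = [[4, 4], [4, 3]].
Row-reducing A symmetrically gives the diagonal entries 4, -1.
So there are 1 positive, 1 negative pivots.
The rank is the number of nonzero pivots: 2.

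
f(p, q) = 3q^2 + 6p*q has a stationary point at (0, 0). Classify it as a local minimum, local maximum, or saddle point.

saddle point

The Hessian at the origin is H = [[0, 6], [6, 6]].
det H = 0·6 − (6)² = -36 < 0, so H is indefinite.
Therefore the origin is a saddle point.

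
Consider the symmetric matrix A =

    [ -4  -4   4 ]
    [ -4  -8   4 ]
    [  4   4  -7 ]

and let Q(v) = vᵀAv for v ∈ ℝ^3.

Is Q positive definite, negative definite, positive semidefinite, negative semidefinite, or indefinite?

negative definite

Leading principal minors: Δ_1 = -4, Δ_2 = 16, Δ_3 = -48.
The signs alternate starting with Δ_1 < 0, so by Sylvester's criterion Q is negative definite.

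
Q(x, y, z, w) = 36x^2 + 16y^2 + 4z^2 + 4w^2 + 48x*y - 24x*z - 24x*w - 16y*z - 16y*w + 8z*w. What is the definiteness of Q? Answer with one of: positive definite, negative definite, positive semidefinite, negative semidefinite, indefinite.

positive semidefinite

The symmetric matrix is A = [[36, 24, -12, -12], [24, 16, -8, -8], [-12, -8, 4, 4], [-12, -8, 4, 4]].
Symmetric row and column elimination reduces A to a congruent diagonal form with pivots 36, 0, 0, 0.
Counting signs: 1 positive, 3 zero.
Hence Q is positive semidefinite.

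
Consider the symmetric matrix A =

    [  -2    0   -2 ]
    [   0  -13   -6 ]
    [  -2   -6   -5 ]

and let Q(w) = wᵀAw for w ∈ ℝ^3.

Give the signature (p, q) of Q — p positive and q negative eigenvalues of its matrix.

(0, 3)

Symmetric row and column elimination reduces A to a congruent diagonal form with pivots -2, -13, -3/13.
Counting signs: 3 negative.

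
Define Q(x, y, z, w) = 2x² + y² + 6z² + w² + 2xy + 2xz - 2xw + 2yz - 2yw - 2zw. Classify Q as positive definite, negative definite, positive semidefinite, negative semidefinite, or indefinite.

Write A = [[2, 1, 1, -1], [1, 1, 1, -1], [1, 1, 6, -1], [-1, -1, -1, 1]].
Applying the same elementary operations to the rows and columns of A produces a congruent diagonal matrix with entries 2, 1/2, 5, 0.
That gives 3 positive, 1 zero pivots.
Hence Q is positive semidefinite.

positive semidefinite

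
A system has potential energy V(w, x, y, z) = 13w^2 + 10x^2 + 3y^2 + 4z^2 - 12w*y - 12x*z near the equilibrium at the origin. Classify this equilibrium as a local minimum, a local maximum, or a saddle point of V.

The Hessian at the origin is H = [[26, 0, -12, 0], [0, 20, 0, -12], [-12, 0, 6, 0], [0, -12, 0, 8]].
Congruent diagonalization of H (simultaneous row and column reduction) yields pivots 26, 20, 6/13, 4/5.
Counting signs: 4 positive.
H is positive definite, so the origin is a strict local minimum.

local minimum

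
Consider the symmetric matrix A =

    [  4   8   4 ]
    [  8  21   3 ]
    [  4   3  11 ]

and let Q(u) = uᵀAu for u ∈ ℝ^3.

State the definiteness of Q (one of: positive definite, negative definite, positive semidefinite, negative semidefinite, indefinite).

Applying the same elementary operations to the rows and columns of A produces a congruent diagonal matrix with entries 4, 5, 2.
So there are 3 positive pivots.
Hence Q is positive definite.

positive definite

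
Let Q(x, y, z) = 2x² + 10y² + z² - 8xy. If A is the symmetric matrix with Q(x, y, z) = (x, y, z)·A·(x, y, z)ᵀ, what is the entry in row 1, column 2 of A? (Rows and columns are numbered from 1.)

The coefficient of x·y in Q is -8. For a symmetric A this equals A[1,2] + A[2,1] = 2·A[1,2].
So A[1,2] = -8/2 = -4.

-4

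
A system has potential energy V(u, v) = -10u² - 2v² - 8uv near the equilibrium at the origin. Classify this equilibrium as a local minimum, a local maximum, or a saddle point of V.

local maximum

The Hessian at the origin is H = [[-20, -8], [-8, -4]].
det H = -20·-4 − (-8)² = 16 > 0 and H[1,1] = -20 < 0, so H is negative definite.
Therefore the origin is a local maximum.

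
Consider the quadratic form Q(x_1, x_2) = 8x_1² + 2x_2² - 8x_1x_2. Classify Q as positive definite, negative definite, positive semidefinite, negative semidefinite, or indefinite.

positive semidefinite

Write A = [[8, -4], [-4, 2]].
Row-reducing A symmetrically gives the diagonal entries 8, 0.
Counting signs: 1 positive, 1 zero.
Hence Q is positive semidefinite.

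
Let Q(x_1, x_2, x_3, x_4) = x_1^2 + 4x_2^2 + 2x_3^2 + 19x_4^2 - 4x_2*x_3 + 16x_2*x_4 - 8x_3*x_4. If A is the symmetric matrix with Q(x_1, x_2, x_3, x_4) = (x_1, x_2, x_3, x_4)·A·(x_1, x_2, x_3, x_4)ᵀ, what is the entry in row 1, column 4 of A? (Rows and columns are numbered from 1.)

0

The coefficient of x_1·x_4 in Q is 0. For a symmetric A this equals A[1,4] + A[4,1] = 2·A[1,4].
So A[1,4] = 0/2 = 0.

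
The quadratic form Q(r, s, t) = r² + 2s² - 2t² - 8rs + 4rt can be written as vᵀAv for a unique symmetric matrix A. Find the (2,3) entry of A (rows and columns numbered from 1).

0

The coefficient of s·t in Q is 0. For a symmetric A this equals A[2,3] + A[3,2] = 2·A[2,3].
So A[2,3] = 0/2 = 0.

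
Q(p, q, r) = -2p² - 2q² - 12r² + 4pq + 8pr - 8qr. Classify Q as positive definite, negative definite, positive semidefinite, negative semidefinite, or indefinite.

negative semidefinite

The symmetric matrix is A = [[-2, 2, 4], [2, -2, -4], [4, -4, -12]].
Symmetric row and column elimination reduces A to a congruent diagonal form with pivots -2, 0, -4.
Counting signs: 2 negative, 1 zero.
Hence Q is negative semidefinite.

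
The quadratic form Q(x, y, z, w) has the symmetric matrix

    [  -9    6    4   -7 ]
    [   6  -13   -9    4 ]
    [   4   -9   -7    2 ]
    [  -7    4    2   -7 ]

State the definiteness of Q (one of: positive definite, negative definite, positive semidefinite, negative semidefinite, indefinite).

negative definite

Applying the same elementary operations to the rows and columns of A produces a congruent diagonal matrix with entries -9, -9, -62/81, -30/31.
That gives 4 negative pivots.
Hence Q is negative definite.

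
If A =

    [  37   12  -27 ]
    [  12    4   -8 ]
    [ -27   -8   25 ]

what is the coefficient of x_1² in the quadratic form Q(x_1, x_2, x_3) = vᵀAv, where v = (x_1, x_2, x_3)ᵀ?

The coefficient of x_1² is the diagonal entry A[1,1] = 37.

37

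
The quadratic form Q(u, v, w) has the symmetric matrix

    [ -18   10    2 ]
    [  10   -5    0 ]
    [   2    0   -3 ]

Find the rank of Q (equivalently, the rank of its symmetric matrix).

Congruent diagonalization of A (simultaneous row and column reduction) yields pivots -18, 5/9, -5.
Counting signs: 1 positive, 2 negative.
The rank is the number of nonzero pivots: 3.

3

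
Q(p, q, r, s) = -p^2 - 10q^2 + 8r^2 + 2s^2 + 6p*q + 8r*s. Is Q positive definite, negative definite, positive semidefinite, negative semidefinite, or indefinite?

indefinite

The associated matrix is A = [[-1, 3, 0, 0], [3, -10, 0, 0], [0, 0, 8, 4], [0, 0, 4, 2]].
Applying the same elementary operations to the rows and columns of A produces a congruent diagonal matrix with entries -1, -1, 8, 0.
So there are 1 positive, 2 negative, 1 zero pivots.
Hence Q is indefinite.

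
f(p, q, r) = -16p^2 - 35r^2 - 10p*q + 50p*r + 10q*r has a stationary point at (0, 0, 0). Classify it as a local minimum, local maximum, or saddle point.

The Hessian at the origin is H = [[-32, -10, 50], [-10, 0, 10], [50, 10, -70]].
Row-reducing H symmetrically gives the diagonal entries -32, 25/8, -2.
That gives 1 positive, 2 negative pivots.
H is indefinite, so the origin is a saddle point.

saddle point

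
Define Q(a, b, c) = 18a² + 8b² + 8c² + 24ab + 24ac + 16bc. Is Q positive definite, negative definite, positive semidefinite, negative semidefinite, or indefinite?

Write A = [[18, 12, 12], [12, 8, 8], [12, 8, 8]].
Congruent diagonalization of A (simultaneous row and column reduction) yields pivots 18, 0, 0.
That gives 1 positive, 2 zero pivots.
Hence Q is positive semidefinite.

positive semidefinite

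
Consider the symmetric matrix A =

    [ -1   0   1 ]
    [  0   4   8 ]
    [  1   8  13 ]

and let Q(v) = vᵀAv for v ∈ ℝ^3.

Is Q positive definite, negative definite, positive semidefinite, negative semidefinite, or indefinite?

Congruent diagonalization of A (simultaneous row and column reduction) yields pivots -1, 4, -2.
Counting signs: 1 positive, 2 negative.
Hence Q is indefinite.

indefinite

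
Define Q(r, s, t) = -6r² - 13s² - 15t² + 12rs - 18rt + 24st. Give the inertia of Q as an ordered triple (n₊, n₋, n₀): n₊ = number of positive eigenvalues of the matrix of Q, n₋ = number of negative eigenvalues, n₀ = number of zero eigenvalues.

(0, 3, 0)

The symmetric matrix is A = [[-6, 6, -9], [6, -13, 12], [-9, 12, -15]].
Congruent diagonalization of A (simultaneous row and column reduction) yields pivots -6, -7, -3/14.
That gives 3 negative pivots.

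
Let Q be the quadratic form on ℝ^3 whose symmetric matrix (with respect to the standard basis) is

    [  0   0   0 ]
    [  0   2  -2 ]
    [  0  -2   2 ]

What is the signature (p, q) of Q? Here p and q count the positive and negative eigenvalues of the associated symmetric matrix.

Row-reducing A symmetrically gives the diagonal entries 0, 2, 0.
That gives 1 positive, 2 zero pivots.

(1, 0)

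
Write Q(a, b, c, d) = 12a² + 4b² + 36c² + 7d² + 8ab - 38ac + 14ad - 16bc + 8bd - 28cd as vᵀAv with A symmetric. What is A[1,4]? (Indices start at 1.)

7

The coefficient of a·d in Q is 14. For a symmetric A this equals A[1,4] + A[4,1] = 2·A[1,4].
So A[1,4] = 14/2 = 7.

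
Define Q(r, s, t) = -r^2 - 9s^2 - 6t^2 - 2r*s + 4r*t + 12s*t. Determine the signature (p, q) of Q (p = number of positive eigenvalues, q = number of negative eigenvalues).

The symmetric matrix is A = [[-1, -1, 2], [-1, -9, 6], [2, 6, -6]].
Applying the same elementary operations to the rows and columns of A produces a congruent diagonal matrix with entries -1, -8, 0.
So there are 2 negative, 1 zero pivots.

(0, 2)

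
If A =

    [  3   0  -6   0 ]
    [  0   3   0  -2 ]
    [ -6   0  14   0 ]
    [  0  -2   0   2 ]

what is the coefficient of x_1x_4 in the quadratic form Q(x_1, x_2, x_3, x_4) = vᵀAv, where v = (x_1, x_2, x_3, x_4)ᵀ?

The coefficient of x_1x_4 is A[1,4] + A[4,1] = 2·0 = 0.

0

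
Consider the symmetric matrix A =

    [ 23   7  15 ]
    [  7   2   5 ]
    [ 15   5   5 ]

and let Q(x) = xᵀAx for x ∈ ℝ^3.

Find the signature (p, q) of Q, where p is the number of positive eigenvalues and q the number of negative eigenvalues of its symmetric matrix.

(1, 2)

An LDLᵀ factorisation of A has diagonal entries 23, -3/23, -10/3.
That gives 1 positive, 2 negative pivots.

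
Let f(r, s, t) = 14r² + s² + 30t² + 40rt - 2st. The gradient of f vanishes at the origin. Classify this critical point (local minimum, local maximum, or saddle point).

local minimum

The Hessian at the origin is H = [[28, 0, 40], [0, 2, -2], [40, -2, 60]].
Applying the same elementary operations to the rows and columns of H produces a congruent diagonal matrix with entries 28, 2, 6/7.
So there are 3 positive pivots.
H is positive definite, so the origin is a strict local minimum.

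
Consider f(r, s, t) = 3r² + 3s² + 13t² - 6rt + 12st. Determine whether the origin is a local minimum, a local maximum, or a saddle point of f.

The Hessian at the origin is H = [[6, 0, -6], [0, 6, 12], [-6, 12, 26]].
Congruent diagonalization of H (simultaneous row and column reduction) yields pivots 6, 6, -4.
Counting signs: 2 positive, 1 negative.
H is indefinite, so the origin is a saddle point.

saddle point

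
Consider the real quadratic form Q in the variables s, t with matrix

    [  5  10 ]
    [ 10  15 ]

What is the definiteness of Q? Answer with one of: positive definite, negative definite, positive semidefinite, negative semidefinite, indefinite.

indefinite

For the 2×2 matrix [[5, 10], [10, 15]]: det = 5·15 − (10)² = -25, trace = 20.
det < 0 so the eigenvalues have opposite signs; the form is indefinite.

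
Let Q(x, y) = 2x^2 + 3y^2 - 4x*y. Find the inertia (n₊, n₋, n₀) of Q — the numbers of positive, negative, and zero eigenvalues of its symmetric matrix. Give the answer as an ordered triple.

The symmetric matrix is A = [[2, -2], [-2, 3]].
Symmetric row and column elimination reduces A to a congruent diagonal form with pivots 2, 1.
Counting signs: 2 positive.

(2, 0, 0)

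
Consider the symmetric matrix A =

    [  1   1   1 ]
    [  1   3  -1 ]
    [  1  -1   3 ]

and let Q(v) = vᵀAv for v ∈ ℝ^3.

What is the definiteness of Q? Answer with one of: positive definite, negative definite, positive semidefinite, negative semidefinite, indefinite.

positive semidefinite

Congruent diagonalization of A (simultaneous row and column reduction) yields pivots 1, 2, 0.
So there are 2 positive, 1 zero pivots.
Hence Q is positive semidefinite.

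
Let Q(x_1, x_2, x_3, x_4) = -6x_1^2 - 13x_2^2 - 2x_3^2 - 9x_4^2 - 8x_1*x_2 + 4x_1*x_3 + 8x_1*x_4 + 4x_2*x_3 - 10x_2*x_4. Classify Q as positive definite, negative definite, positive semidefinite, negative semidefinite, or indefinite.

negative definite

The associated matrix is A = [[-6, -4, 2, 4], [-4, -13, 2, -5], [2, 2, -2, 0], [4, -5, 0, -9]].
Symmetric row and column elimination reduces A to a congruent diagonal form with pivots -6, -31/3, -40/31, -1/10.
So there are 4 negative pivots.
Hence Q is negative definite.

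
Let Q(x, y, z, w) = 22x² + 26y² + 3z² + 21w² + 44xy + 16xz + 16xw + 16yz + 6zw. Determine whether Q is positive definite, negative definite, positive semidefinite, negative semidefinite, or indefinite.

positive definite

Write A = [[22, 22, 8, 8], [22, 26, 8, 0], [8, 8, 3, 3], [8, 0, 3, 21]].
Symmetric row and column elimination reduces A to a congruent diagonal form with pivots 22, 4, 1/11, 2.
So there are 4 positive pivots.
Hence Q is positive definite.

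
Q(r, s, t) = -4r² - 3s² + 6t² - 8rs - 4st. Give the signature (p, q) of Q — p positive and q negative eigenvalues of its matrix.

Write A = [[-4, -4, 0], [-4, -3, -2], [0, -2, 6]].
An LDLᵀ factorisation of A has diagonal entries -4, 1, 2.
Counting signs: 2 positive, 1 negative.

(2, 1)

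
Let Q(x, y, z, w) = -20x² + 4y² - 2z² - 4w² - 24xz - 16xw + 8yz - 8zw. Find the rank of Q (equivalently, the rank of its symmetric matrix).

4

Write A = [[-20, 0, -12, -8], [0, 4, 4, 0], [-12, 4, -2, -4], [-8, 0, -4, -4]].
Symmetric row and column elimination reduces A to a congruent diagonal form with pivots -20, 4, 6/5, -4/3.
That gives 2 positive, 2 negative pivots.
The rank is the number of nonzero pivots: 4.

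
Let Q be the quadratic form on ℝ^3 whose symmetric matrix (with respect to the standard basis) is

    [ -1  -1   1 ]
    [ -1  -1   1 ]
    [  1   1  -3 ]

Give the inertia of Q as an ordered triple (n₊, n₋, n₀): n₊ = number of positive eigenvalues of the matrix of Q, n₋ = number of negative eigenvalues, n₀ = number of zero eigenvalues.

Symmetric row and column elimination reduces A to a congruent diagonal form with pivots -1, 0, -2.
That gives 2 negative, 1 zero pivots.

(0, 2, 1)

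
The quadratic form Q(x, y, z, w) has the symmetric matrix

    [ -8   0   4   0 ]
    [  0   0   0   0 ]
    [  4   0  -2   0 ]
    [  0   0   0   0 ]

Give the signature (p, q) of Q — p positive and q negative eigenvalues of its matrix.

(0, 1)

Congruent diagonalization of A (simultaneous row and column reduction) yields pivots -8, 0, 0, 0.
Counting signs: 1 negative, 3 zero.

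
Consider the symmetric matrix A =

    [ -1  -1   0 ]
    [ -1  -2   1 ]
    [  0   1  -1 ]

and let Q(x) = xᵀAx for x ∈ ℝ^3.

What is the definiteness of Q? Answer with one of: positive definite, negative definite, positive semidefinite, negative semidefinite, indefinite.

Symmetric row and column elimination reduces A to a congruent diagonal form with pivots -1, -1, 0.
That gives 2 negative, 1 zero pivots.
Hence Q is negative semidefinite.

negative semidefinite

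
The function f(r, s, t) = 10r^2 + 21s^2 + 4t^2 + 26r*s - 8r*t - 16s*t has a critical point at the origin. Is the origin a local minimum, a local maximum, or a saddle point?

local minimum

The Hessian at the origin is H = [[20, 26, -8], [26, 42, -16], [-8, -16, 8]].
Congruent diagonalization of H (simultaneous row and column reduction) yields pivots 20, 41/5, 40/41.
That gives 3 positive pivots.
H is positive definite, so the origin is a strict local minimum.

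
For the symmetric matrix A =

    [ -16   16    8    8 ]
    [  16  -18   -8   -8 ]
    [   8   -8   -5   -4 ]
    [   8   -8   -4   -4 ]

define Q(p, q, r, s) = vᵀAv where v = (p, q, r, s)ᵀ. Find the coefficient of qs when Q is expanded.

The coefficient of qs is A[2,4] + A[4,2] = 2·(-8) = -16.

-16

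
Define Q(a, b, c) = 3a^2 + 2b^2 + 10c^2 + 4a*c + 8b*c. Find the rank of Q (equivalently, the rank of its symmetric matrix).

3

The symmetric matrix is A = [[3, 0, 2], [0, 2, 4], [2, 4, 10]].
Row-reducing A symmetrically gives the diagonal entries 3, 2, 2/3.
Counting signs: 3 positive.
The rank is the number of nonzero pivots: 3.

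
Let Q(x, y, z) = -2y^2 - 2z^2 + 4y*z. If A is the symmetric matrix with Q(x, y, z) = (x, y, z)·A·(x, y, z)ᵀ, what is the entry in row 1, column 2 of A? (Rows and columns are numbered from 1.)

0

The coefficient of x·y in Q is 0. For a symmetric A this equals A[1,2] + A[2,1] = 2·A[1,2].
So A[1,2] = 0/2 = 0.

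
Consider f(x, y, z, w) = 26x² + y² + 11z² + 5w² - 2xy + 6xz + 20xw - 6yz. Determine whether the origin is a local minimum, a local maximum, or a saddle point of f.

The Hessian at the origin is H = [[52, -2, 6, 20], [-2, 2, -6, 0], [6, -6, 22, 0], [20, 0, 0, 10]].
An LDLᵀ factorisation of H has diagonal entries 52, 25/13, 4, 2.
So there are 4 positive pivots.
H is positive definite, so the origin is a strict local minimum.

local minimum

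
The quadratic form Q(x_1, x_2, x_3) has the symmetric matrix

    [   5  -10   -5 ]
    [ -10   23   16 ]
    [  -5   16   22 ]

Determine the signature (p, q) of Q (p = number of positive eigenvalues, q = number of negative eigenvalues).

Applying the same elementary operations to the rows and columns of A produces a congruent diagonal matrix with entries 5, 3, 5.
So there are 3 positive pivots.

(3, 0)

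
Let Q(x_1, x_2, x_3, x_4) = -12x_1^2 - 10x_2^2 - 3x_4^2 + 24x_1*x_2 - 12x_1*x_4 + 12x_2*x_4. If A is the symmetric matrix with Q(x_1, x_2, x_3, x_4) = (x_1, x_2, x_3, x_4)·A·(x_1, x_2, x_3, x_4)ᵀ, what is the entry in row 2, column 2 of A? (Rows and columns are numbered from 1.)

-10

The coefficient of x_2^2 in Q is -10, and that is exactly A[2,2].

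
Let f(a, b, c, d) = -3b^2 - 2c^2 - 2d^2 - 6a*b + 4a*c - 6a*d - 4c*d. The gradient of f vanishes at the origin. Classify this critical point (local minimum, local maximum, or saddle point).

The Hessian at the origin is H = [[0, -6, 4, -6], [-6, -6, 0, 0], [4, 0, -4, -4], [-6, 0, -4, -4]].
H is indefinite, so the origin is a saddle point.

saddle point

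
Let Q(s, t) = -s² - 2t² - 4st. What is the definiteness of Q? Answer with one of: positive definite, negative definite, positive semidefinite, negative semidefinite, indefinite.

The symmetric matrix of Q is [[-1, -2], [-2, -2]].
For the 2×2 matrix [[-1, -2], [-2, -2]]: det = -1·-2 − (-2)² = -2, trace = -3.
det < 0 so the eigenvalues have opposite signs; the form is indefinite.

indefinite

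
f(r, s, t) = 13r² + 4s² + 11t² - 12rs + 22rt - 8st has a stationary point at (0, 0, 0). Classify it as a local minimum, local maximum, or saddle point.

local minimum

The Hessian at the origin is H = [[26, -12, 22], [-12, 8, -8], [22, -8, 22]].
Applying the same elementary operations to the rows and columns of H produces a congruent diagonal matrix with entries 26, 32/13, 3/2.
That gives 3 positive pivots.
H is positive definite, so the origin is a strict local minimum.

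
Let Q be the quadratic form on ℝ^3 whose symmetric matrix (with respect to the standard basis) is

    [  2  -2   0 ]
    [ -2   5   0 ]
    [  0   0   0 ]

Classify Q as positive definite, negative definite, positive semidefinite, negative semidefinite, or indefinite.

Row-reducing A symmetrically gives the diagonal entries 2, 3, 0.
So there are 2 positive, 1 zero pivots.
Hence Q is positive semidefinite.

positive semidefinite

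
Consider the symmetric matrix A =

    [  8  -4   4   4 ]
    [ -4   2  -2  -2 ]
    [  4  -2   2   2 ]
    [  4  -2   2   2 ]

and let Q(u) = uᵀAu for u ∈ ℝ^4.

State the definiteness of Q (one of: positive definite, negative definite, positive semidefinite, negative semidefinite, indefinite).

Congruent diagonalization of A (simultaneous row and column reduction) yields pivots 8, 0, 0, 0.
So there are 1 positive, 3 zero pivots.
Hence Q is positive semidefinite.

positive semidefinite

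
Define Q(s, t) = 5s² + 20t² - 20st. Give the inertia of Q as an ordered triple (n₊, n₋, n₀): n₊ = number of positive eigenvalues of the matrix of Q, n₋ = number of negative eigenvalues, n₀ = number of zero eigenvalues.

The symmetric matrix is A = [[5, -10], [-10, 20]].
Symmetric row and column elimination reduces A to a congruent diagonal form with pivots 5, 0.
That gives 1 positive, 1 zero pivots.

(1, 0, 1)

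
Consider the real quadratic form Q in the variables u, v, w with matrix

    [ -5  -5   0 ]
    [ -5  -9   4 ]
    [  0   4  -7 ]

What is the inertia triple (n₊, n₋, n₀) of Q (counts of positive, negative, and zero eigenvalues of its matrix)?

(0, 3, 0)

An LDLᵀ factorisation of A has diagonal entries -5, -4, -3.
So there are 3 negative pivots.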